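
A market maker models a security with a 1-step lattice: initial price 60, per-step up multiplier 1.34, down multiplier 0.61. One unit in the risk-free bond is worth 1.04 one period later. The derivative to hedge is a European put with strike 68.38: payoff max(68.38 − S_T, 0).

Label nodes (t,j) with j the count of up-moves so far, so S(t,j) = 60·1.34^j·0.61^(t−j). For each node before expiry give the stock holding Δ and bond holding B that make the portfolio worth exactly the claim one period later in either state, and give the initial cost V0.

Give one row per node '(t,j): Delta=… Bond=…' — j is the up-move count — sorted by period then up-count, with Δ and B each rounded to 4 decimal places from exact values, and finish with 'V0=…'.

Under the risk-neutral measure, an up-move has probability p* = (R−d)/(u−d) = 0.5890 and values discount at R = 1.04.
Terminal payoffs: V(1,0)=31.7800, V(1,1)=0.0000
  t=0,j=0: stock 60.0000 → up 80.4000 (V=0.0000), down 36.6000 (V=31.7800). Price 12.5580; hedge Δ=-0.7256, bond B=56.0922.
Each (Δ,B) replicates both successor values, so the strategy is self-financing and V0 is arbitrage-free.

(0,0): Delta=-0.7256 Bond=56.0922
V0=12.5580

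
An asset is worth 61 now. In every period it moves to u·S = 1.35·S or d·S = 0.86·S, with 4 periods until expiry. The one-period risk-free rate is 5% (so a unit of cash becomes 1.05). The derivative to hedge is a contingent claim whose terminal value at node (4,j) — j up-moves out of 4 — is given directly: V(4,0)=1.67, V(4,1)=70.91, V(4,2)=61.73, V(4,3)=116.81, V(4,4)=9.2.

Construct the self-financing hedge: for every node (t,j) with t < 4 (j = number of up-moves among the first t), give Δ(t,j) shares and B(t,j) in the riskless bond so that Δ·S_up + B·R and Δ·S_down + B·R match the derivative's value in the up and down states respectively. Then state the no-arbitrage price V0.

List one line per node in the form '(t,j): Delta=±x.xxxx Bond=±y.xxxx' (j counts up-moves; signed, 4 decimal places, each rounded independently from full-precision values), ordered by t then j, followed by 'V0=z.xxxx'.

No-arbitrage ⇒ martingale measure with p* = (R−d)/(u−d) = 0.3878.
Payoff layer (t=4): V(4,0)=1.6700, V(4,1)=70.9100, V(4,2)=61.7300, V(4,3)=116.8100, V(4,4)=9.2000
Node (3,0) S=38.7994: V=(p*·70.9100+(1−p*)·1.6700)/1.05=27.1602; Δ=(70.9100−1.6700)/(52.3792−33.3675)=3.6420; B=V−Δ·S=-114.1460
Node (3,1) S=60.9061: V=(p*·61.7300+(1−p*)·70.9100)/1.05=64.1432; Δ=(61.7300−70.9100)/(82.2232−52.3792)=-0.3076; B=V−Δ·S=82.8779
Node (3,2) S=95.6084: V=(p*·116.8100+(1−p*)·61.7300)/1.05=79.1310; Δ=(116.8100−61.7300)/(129.0713−82.2232)=1.1757; B=V−Δ·S=-33.2772
Node (3,3) S=150.0829: V=(p*·9.2000+(1−p*)·116.8100)/1.05=71.5083; Δ=(9.2000−116.8100)/(202.6119−129.0713)=-1.4633; B=V−Δ·S=291.1205
Node (2,0) S=45.1156: V=(p*·64.1432+(1−p*)·27.1602)/1.05=39.5243; Δ=(64.1432−27.1602)/(60.9061−38.7994)=1.6729; B=V−Δ·S=-35.9514
Node (2,1) S=70.8210: V=(p*·79.1310+(1−p*)·64.1432)/1.05=66.6236; Δ=(79.1310−64.1432)/(95.6084−60.9061)=0.4319; B=V−Δ·S=36.0364
Node (2,2) S=111.1725: V=(p*·71.5083+(1−p*)·79.1310)/1.05=72.5479; Δ=(71.5083−79.1310)/(150.0829−95.6084)=-0.1399; B=V−Δ·S=88.1045
Node (1,0) S=52.4600: V=(p*·66.6236+(1−p*)·39.5243)/1.05=47.6497; Δ=(66.6236−39.5243)/(70.8210−45.1156)=1.0542; B=V−Δ·S=-7.6550
Node (1,1) S=82.3500: V=(p*·72.5479+(1−p*)·66.6236)/1.05=65.6388; Δ=(72.5479−66.6236)/(111.1725−70.8210)=0.1468; B=V−Δ·S=53.5486
Node (0,0) S=61.0000: V=(p*·65.6388+(1−p*)·47.6497)/1.05=52.0239; Δ=(65.6388−47.6497)/(82.3500−52.4600)=0.6018; B=V−Δ·S=15.3114
Root portfolio cost Δ·61+B reproduces V0=52.0239.

(0,0): Delta=0.6018 Bond=15.3114
(1,0): Delta=1.0542 Bond=-7.6550
(1,1): Delta=0.1468 Bond=53.5486
(2,0): Delta=1.6729 Bond=-35.9514
(2,1): Delta=0.4319 Bond=36.0364
(2,2): Delta=-0.1399 Bond=88.1045
(3,0): Delta=3.6420 Bond=-114.1460
(3,1): Delta=-0.3076 Bond=82.8779
(3,2): Delta=1.1757 Bond=-33.2772
(3,3): Delta=-1.4633 Bond=291.1205
V0=52.0239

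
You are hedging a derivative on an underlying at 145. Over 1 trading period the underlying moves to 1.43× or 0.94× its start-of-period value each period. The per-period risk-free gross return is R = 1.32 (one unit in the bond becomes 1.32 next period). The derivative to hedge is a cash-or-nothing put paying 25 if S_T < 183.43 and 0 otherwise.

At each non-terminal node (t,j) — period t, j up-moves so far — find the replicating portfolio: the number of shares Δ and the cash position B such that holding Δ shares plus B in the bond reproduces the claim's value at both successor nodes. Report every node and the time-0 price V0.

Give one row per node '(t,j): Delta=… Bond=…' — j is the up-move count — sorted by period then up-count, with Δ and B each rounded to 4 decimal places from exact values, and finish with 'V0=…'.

(0,0): Delta=-0.3519 Bond=55.2721
V0=4.2517

No-arbitrage ⇒ martingale measure with p* = (R−d)/(u−d) = 0.7755.
Terminal payoffs: V(1,0)=25.0000, V(1,1)=0.0000
  t=0,j=0: stock 145.0000 → up 207.3500 (V=0.0000), down 136.3000 (V=25.0000). Price 4.2517; hedge Δ=-0.3519, bond B=55.2721.
Each (Δ,B) replicates both successor values, so the strategy is self-financing and V0 is arbitrage-free.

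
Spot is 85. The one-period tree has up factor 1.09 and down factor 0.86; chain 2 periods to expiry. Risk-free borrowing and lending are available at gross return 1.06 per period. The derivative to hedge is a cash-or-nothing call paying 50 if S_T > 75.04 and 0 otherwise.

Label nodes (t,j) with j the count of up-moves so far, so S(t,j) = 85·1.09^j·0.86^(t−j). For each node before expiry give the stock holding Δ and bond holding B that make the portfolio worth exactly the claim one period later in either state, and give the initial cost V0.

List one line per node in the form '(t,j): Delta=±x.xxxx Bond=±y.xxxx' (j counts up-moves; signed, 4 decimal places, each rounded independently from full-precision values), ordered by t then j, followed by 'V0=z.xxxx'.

(0,0): Delta=0.3147 Bond=16.9924
(1,0): Delta=2.9739 Bond=-176.3741
(1,1): Delta=0.0000 Bond=47.1698
V0=43.7427

Since d<R<u, set p* = (R−d)/(u−d) = 0.8696; price each node as the discounted p*-expectation of its children.
Payoff layer (t=2): V(2,0)=0.0000, V(2,1)=50.0000, V(2,2)=50.0000
(1,0): S=73.1000. Δ = (V_up−V_dn)/(S_up−S_dn) = (50.0000−0.0000)/(79.6790−62.8660) = 2.9739. V = [p*·50.0000 + (1−p*)·0.0000]/1.06 = 41.0172. B = V − Δ·S = -176.3741.
(1,1): S=92.6500. Δ = (V_up−V_dn)/(S_up−S_dn) = (50.0000−50.0000)/(100.9885−79.6790) = 0.0000. V = [p*·50.0000 + (1−p*)·50.0000]/1.06 = 47.1698. B = V − Δ·S = 47.1698.
(0,0): S=85.0000. Δ = (V_up−V_dn)/(S_up−S_dn) = (47.1698−41.0172)/(92.6500−73.1000) = 0.3147. V = [p*·47.1698 + (1−p*)·41.0172]/1.06 = 43.7427. B = V − Δ·S = 16.9924.
Self-financing check: at every node Δ·S+B equals the discounted successor values.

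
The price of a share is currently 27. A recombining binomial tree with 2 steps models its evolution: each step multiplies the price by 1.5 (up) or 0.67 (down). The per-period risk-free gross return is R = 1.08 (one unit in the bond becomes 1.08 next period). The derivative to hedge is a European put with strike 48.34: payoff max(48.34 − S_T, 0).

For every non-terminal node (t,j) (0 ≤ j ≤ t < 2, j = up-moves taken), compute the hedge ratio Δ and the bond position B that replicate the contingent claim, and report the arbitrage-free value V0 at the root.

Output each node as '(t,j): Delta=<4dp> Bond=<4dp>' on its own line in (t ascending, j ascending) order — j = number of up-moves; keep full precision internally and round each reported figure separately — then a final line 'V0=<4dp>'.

(0,0): Delta=-0.7467 Bond=37.2012
(1,0): Delta=-1.0000 Bond=44.7593
(1,1): Delta=-0.6308 Bond=35.4836
V0=17.0399

The replicating-portfolio and risk-neutral prices coincide; use p* = (1.08−0.67)/(1.5−0.67) = 0.4940 for the latter.
Terminal payoffs: V(2,0)=36.2197, V(2,1)=21.2050, V(2,2)=0.0000
  t=1,j=0: stock 18.0900 → up 27.1350 (V=21.2050), down 12.1203 (V=36.2197). Price 26.6693; hedge Δ=-1.0000, bond B=44.7593.
  t=1,j=1: stock 40.5000 → up 60.7500 (V=0.0000), down 27.1350 (V=21.2050). Price 9.9354; hedge Δ=-0.6308, bond B=35.4836.
  t=0,j=0: stock 27.0000 → up 40.5000 (V=9.9354), down 18.0900 (V=26.6693). Price 17.0399; hedge Δ=-0.7467, bond B=37.2012.
Check: Δ(0,0)·S0 + B(0,0) = 17.0399 = V0.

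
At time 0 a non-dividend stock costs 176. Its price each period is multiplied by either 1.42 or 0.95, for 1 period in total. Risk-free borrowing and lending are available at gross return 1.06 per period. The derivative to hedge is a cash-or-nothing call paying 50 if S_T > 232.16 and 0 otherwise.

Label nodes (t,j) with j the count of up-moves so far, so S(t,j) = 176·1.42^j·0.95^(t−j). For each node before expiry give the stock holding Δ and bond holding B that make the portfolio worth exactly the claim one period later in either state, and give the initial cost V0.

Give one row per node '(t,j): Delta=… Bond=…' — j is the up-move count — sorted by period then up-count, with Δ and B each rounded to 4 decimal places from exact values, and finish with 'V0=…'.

(0,0): Delta=0.6044 Bond=-95.3432
V0=11.0397

Since d<R<u, set p* = (R−d)/(u−d) = 0.2340; price each node as the discounted p*-expectation of its children.
At expiry t=1: V(1,0)=0.0000, V(1,1)=50.0000
(0,0): S=176.0000. Δ = (V_up−V_dn)/(S_up−S_dn) = (50.0000−0.0000)/(249.9200−167.2000) = 0.6044. V = [p*·50.0000 + (1−p*)·0.0000]/1.06 = 11.0397. B = V − Δ·S = -95.3432.
Root portfolio cost Δ·176+B reproduces V0=11.0397.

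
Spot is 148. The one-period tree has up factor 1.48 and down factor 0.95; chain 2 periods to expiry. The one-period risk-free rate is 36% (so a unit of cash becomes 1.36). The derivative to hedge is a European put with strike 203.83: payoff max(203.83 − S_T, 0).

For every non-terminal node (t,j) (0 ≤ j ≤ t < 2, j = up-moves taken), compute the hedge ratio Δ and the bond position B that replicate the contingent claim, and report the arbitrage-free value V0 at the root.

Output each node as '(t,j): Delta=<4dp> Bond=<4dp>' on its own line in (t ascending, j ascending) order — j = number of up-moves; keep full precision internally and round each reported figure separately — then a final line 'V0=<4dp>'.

Under the risk-neutral measure, an up-move has probability p* = (R−d)/(u−d) = 0.7736 and values discount at R = 1.36.
At expiry t=2: V(2,0)=70.2600, V(2,1)=0.0000, V(2,2)=0.0000
  t=1,j=0: stock 140.6000 → up 208.0880 (V=0.0000), down 133.5700 (V=70.2600). Price 11.6970; hedge Δ=-0.9429, bond B=144.2630.
  t=1,j=1: stock 219.0400 → up 324.1792 (V=0.0000), down 208.0880 (V=0.0000). Price 0.0000; hedge Δ=0.0000, bond B=0.0000.
  t=0,j=0: stock 148.0000 → up 219.0400 (V=0.0000), down 140.6000 (V=11.6970). Price 1.9473; hedge Δ=-0.1491, bond B=24.0172.
Each (Δ,B) replicates both successor values, so the strategy is self-financing and V0 is arbitrage-free.

(0,0): Delta=-0.1491 Bond=24.0172
(1,0): Delta=-0.9429 Bond=144.2630
(1,1): Delta=0.0000 Bond=0.0000
V0=1.9473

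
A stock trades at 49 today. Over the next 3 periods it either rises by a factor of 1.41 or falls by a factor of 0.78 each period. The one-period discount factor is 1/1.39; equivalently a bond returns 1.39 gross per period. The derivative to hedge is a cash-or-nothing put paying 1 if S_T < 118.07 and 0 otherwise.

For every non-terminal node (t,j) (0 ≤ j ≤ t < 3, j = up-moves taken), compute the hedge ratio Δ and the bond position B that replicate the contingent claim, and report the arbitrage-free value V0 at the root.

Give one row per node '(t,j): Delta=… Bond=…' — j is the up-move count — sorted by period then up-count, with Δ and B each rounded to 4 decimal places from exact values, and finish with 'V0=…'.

(0,0): Delta=-0.0157 Bond=0.8046
(1,0): Delta=0.0000 Bond=0.5176
(1,1): Delta=-0.0160 Bond=1.1380
(2,0): Delta=0.0000 Bond=0.7194
(2,1): Delta=0.0000 Bond=0.7194
(2,2): Delta=-0.0163 Bond=1.6101
V0=0.0343

Risk-neutral probability p* = (R−d)/(u−d) = (1.39−0.78)/(1.41−0.78) = 0.9683.
Terminal values V(3,·): V(3,0)=1.0000, V(3,1)=1.0000, V(3,2)=1.0000, V(3,3)=0.0000
  t=2,j=0: stock 29.8116 → up 42.0344 (V=1.0000), down 23.2530 (V=1.0000). Price 0.7194; hedge Δ=0.0000, bond B=0.7194.
  t=2,j=1: stock 53.8902 → up 75.9852 (V=1.0000), down 42.0344 (V=1.0000). Price 0.7194; hedge Δ=0.0000, bond B=0.7194.
  t=2,j=2: stock 97.4169 → up 137.3578 (V=0.0000), down 75.9852 (V=1.0000). Price 0.0228; hedge Δ=-0.0163, bond B=1.6101.
  t=1,j=0: stock 38.2200 → up 53.8902 (V=0.7194), down 29.8116 (V=0.7194). Price 0.5176; hedge Δ=0.0000, bond B=0.5176.
  t=1,j=1: stock 69.0900 → up 97.4169 (V=0.0228), down 53.8902 (V=0.7194). Price 0.0323; hedge Δ=-0.0160, bond B=1.1380.
  t=0,j=0: stock 49.0000 → up 69.0900 (V=0.0323), down 38.2200 (V=0.5176). Price 0.0343; hedge Δ=-0.0157, bond B=0.8046.
Self-financing check: at every node Δ·S+B equals the discounted successor values.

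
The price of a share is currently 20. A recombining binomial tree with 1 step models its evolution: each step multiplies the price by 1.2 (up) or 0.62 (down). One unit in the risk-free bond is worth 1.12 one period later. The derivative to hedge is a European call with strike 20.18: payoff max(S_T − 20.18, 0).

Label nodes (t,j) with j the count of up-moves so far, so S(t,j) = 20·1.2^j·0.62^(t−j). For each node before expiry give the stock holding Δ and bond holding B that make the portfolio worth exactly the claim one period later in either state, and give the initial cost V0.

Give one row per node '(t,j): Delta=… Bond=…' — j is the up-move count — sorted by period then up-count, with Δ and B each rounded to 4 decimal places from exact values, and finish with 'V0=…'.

Under the risk-neutral measure, an up-move has probability p* = (R−d)/(u−d) = 0.8621 and values discount at R = 1.12.
Payoff layer (t=1): V(1,0)=0.0000, V(1,1)=3.8200
Node (0,0) S=20.0000: V=(p*·3.8200+(1−p*)·0.0000)/1.12=2.9403; Δ=(3.8200−0.0000)/(24.0000−12.4000)=0.3293; B=V−Δ·S=-3.6459
Self-financing check: at every node Δ·S+B equals the discounted successor values.

(0,0): Delta=0.3293 Bond=-3.6459
V0=2.9403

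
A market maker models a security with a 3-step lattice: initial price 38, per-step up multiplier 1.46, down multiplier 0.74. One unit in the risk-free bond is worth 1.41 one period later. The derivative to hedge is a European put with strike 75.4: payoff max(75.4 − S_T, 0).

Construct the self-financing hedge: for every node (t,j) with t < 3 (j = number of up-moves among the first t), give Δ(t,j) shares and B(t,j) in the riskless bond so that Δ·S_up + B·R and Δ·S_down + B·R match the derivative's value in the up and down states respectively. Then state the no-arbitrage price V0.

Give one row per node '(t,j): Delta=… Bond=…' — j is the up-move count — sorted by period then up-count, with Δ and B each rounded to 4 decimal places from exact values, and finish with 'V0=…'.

(0,0): Delta=-0.3177 Bond=13.2897
(1,0): Delta=-1.0000 Bond=37.9257
(1,1): Delta=-0.2919 Bond=17.3067
(2,0): Delta=-1.0000 Bond=53.4752
(2,1): Delta=-1.0000 Bond=53.4752
(2,2): Delta=-0.2651 Bond=22.2328
V0=1.2183

Since d<R<u, set p* = (R−d)/(u−d) = 0.9306; price each node as the discounted p*-expectation of its children.
Terminal payoffs: V(3,0)=60.0015, V(3,1)=45.0192, V(3,2)=15.4594, V(3,3)=0.0000
(2,0): S=20.8088. Δ = (V_up−V_dn)/(S_up−S_dn) = (45.0192−60.0015)/(30.3808−15.3985) = -1.0000. V = [p*·45.0192 + (1−p*)·60.0015]/1.41 = 32.6664. B = V − Δ·S = 53.4752.
(2,1): S=41.0552. Δ = (V_up−V_dn)/(S_up−S_dn) = (15.4594−45.0192)/(59.9406−30.3808) = -1.0000. V = [p*·15.4594 + (1−p*)·45.0192]/1.41 = 12.4200. B = V − Δ·S = 53.4752.
(2,2): S=81.0008. Δ = (V_up−V_dn)/(S_up−S_dn) = (0.0000−15.4594)/(118.2612−59.9406) = -0.2651. V = [p*·0.0000 + (1−p*)·15.4594]/1.41 = 0.7614. B = V − Δ·S = 22.2328.
(1,0): S=28.1200. Δ = (V_up−V_dn)/(S_up−S_dn) = (12.4200−32.6664)/(41.0552−20.8088) = -1.0000. V = [p*·12.4200 + (1−p*)·32.6664]/1.41 = 9.8057. B = V − Δ·S = 37.9257.
(1,1): S=55.4800. Δ = (V_up−V_dn)/(S_up−S_dn) = (0.7614−12.4200)/(81.0008−41.0552) = -0.2919. V = [p*·0.7614 + (1−p*)·12.4200]/1.41 = 1.1142. B = V − Δ·S = 17.3067.
(0,0): S=38.0000. Δ = (V_up−V_dn)/(S_up−S_dn) = (1.1142−9.8057)/(55.4800−28.1200) = -0.3177. V = [p*·1.1142 + (1−p*)·9.8057]/1.41 = 1.2183. B = V − Δ·S = 13.2897.
Root portfolio cost Δ·38+B reproduces V0=1.2183.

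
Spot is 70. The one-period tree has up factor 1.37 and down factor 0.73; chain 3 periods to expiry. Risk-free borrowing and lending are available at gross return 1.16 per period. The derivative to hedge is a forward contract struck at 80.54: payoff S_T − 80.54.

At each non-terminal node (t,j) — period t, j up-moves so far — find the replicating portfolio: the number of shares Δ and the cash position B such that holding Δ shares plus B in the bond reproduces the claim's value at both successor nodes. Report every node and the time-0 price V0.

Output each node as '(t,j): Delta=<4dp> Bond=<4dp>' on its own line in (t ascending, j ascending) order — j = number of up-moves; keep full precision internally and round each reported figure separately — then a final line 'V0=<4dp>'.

Under the risk-neutral measure, an up-move has probability p* = (R−d)/(u−d) = 0.6719 and values discount at R = 1.16.
Terminal values V(3,·): V(3,0)=-53.3088, V(3,1)=-29.4349, V(3,2)=15.3696, V(3,3)=99.4547
  t=2,j=0: stock 37.3030 → up 51.1051 (V=-29.4349), down 27.2312 (V=-53.3088). Price -32.1280; hedge Δ=1.0000, bond B=-69.4310.
  t=2,j=1: stock 70.0070 → up 95.9096 (V=15.3696), down 51.1051 (V=-29.4349). Price 0.5760; hedge Δ=1.0000, bond B=-69.4310.
  t=2,j=2: stock 131.3830 → up 179.9947 (V=99.4547), down 95.9096 (V=15.3696). Price 61.9520; hedge Δ=1.0000, bond B=-69.4310.
  t=1,j=0: stock 51.1000 → up 70.0070 (V=0.5760), down 37.3030 (V=-32.1280). Price -8.7543; hedge Δ=1.0000, bond B=-59.8543.
  t=1,j=1: stock 95.9000 → up 131.3830 (V=61.9520), down 70.0070 (V=0.5760). Price 36.0457; hedge Δ=1.0000, bond B=-59.8543.
  t=0,j=0: stock 70.0000 → up 95.9000 (V=36.0457), down 51.1000 (V=-8.7543). Price 18.4014; hedge Δ=1.0000, bond B=-51.5986.
Check: Δ(0,0)·S0 + B(0,0) = 18.4014 = V0.

(0,0): Delta=1.0000 Bond=-51.5986
(1,0): Delta=1.0000 Bond=-59.8543
(1,1): Delta=1.0000 Bond=-59.8543
(2,0): Delta=1.0000 Bond=-69.4310
(2,1): Delta=1.0000 Bond=-69.4310
(2,2): Delta=1.0000 Bond=-69.4310
V0=18.4014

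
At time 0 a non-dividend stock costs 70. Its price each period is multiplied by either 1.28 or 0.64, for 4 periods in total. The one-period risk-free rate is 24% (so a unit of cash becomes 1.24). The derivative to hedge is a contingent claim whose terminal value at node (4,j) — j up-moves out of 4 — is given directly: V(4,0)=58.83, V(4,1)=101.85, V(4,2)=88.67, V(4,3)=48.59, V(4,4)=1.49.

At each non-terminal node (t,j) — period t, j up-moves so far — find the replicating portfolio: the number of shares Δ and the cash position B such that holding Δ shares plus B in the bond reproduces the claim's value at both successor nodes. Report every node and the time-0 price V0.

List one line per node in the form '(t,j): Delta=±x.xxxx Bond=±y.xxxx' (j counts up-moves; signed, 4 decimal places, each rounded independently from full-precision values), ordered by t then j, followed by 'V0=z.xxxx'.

Risk-neutral probability p* = (R−d)/(u−d) = (1.24−0.64)/(1.28−0.64) = 0.9375.
Terminal payoffs: V(4,0)=58.8300, V(4,1)=101.8500, V(4,2)=88.6700, V(4,3)=48.5900, V(4,4)=1.4900
  t=3,j=0: stock 18.3501 → up 23.4881 (V=101.8500), down 11.7441 (V=58.8300). Price 79.9688; hedge Δ=3.6631, bond B=12.7500.
  t=3,j=1: stock 36.7002 → up 46.9762 (V=88.6700), down 23.4881 (V=101.8500). Price 72.1724; hedge Δ=-0.5611, bond B=92.7661.
  t=3,j=2: stock 73.4003 → up 93.9524 (V=48.5900), down 46.9762 (V=88.6700). Price 41.2056; hedge Δ=-0.8532, bond B=103.8306.
  t=3,j=3: stock 146.8006 → up 187.9048 (V=1.4900), down 93.9524 (V=48.5900). Price 3.5756; hedge Δ=-0.5013, bond B=77.1694.
  t=2,j=0: stock 28.6720 → up 36.7002 (V=72.1724), down 18.3501 (V=79.9688). Price 58.5965; hedge Δ=-0.4249, bond B=70.7783.
  t=2,j=1: stock 57.3440 → up 73.4003 (V=41.2056), down 36.7002 (V=72.1724). Price 34.7912; hedge Δ=-0.8438, bond B=83.1767.
  t=2,j=2: stock 114.6880 → up 146.8006 (V=3.5756), down 73.4003 (V=41.2056). Price 4.7802; hedge Δ=-0.5127, bond B=63.5772.
  t=1,j=0: stock 44.8000 → up 57.3440 (V=34.7912), down 28.6720 (V=58.5965). Price 29.2573; hedge Δ=-0.8303, bond B=66.4531.
  t=1,j=1: stock 89.6000 → up 114.6880 (V=4.7802), down 57.3440 (V=34.7912). Price 5.3677; hedge Δ=-0.5233, bond B=52.2598.
  t=0,j=0: stock 70.0000 → up 89.6000 (V=5.3677), down 44.8000 (V=29.2573). Price 5.5329; hedge Δ=-0.5332, bond B=42.8604.
Check: Δ(0,0)·S0 + B(0,0) = 5.5329 = V0.

(0,0): Delta=-0.5332 Bond=42.8604
(1,0): Delta=-0.8303 Bond=66.4531
(1,1): Delta=-0.5233 Bond=52.2598
(2,0): Delta=-0.4249 Bond=70.7783
(2,1): Delta=-0.8438 Bond=83.1767
(2,2): Delta=-0.5127 Bond=63.5772
(3,0): Delta=3.6631 Bond=12.7500
(3,1): Delta=-0.5611 Bond=92.7661
(3,2): Delta=-0.8532 Bond=103.8306
(3,3): Delta=-0.5013 Bond=77.1694
V0=5.5329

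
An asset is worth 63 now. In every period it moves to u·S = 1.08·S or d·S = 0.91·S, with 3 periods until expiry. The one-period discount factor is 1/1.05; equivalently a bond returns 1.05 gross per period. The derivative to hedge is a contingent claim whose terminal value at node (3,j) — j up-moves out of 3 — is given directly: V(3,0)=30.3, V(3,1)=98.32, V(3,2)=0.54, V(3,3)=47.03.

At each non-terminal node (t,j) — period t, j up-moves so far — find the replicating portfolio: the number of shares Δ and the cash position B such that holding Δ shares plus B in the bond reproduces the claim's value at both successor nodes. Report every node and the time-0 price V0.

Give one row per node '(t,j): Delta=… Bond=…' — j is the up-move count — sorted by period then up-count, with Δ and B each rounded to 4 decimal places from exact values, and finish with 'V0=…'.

(0,0): Delta=0.4427 Bond=1.6462
(1,0): Delta=-6.6958 Bond=410.9808
(1,1): Delta=1.7316 Bond=-85.9684
(2,0): Delta=7.6695 Bond=-317.9115
(2,1): Delta=-9.2896 Bond=592.1244
(2,2): Delta=3.7215 Bond=-236.4936
V0=29.5364

Under the risk-neutral measure, an up-move has probability p* = (R−d)/(u−d) = 0.8235 and values discount at R = 1.05.
At expiry t=3: V(3,0)=30.3000, V(3,1)=98.3200, V(3,2)=0.5400, V(3,3)=47.0300
Node (2,0) S=52.1703: V=(p*·98.3200+(1−p*)·30.3000)/1.05=82.2062; Δ=(98.3200−30.3000)/(56.3439−47.4750)=7.6695; B=V−Δ·S=-317.9115
Node (2,1) S=61.9164: V=(p*·0.5400+(1−p*)·98.3200)/1.05=16.9479; Δ=(0.5400−98.3200)/(66.8697−56.3439)=-9.2896; B=V−Δ·S=592.1244
Node (2,2) S=73.4832: V=(p*·47.0300+(1−p*)·0.5400)/1.05=36.9770; Δ=(47.0300−0.5400)/(79.3619−66.8697)=3.7215; B=V−Δ·S=-236.4936
Node (1,0) S=57.3300: V=(p*·16.9479+(1−p*)·82.2062)/1.05=27.1086; Δ=(16.9479−82.2062)/(61.9164−52.1703)=-6.6958; B=V−Δ·S=410.9808
Node (1,1) S=68.0400: V=(p*·36.9770+(1−p*)·16.9479)/1.05=31.8500; Δ=(36.9770−16.9479)/(73.4832−61.9164)=1.7316; B=V−Δ·S=-85.9684
Node (0,0) S=63.0000: V=(p*·31.8500+(1−p*)·27.1086)/1.05=29.5364; Δ=(31.8500−27.1086)/(68.0400−57.3300)=0.4427; B=V−Δ·S=1.6462
The time-0 hedge costs 29.5364, which is the no-arbitrage price.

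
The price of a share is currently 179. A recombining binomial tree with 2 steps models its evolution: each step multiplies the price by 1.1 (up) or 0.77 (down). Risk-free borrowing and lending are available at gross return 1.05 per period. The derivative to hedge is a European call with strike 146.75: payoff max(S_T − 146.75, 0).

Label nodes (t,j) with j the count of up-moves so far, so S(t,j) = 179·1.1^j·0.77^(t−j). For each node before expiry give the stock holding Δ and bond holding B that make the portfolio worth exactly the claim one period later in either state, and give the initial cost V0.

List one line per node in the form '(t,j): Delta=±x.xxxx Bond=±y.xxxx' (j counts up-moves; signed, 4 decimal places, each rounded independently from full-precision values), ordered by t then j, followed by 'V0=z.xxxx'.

Since d<R<u, set p* = (R−d)/(u−d) = 0.8485; price each node as the discounted p*-expectation of its children.
Terminal payoffs: V(2,0)=0.0000, V(2,1)=4.8630, V(2,2)=69.8400
Node (1,0) S=137.8300: V=(p*·4.8630+(1−p*)·0.0000)/1.05=3.9297; Δ=(4.8630−0.0000)/(151.6130−106.1291)=0.1069; B=V−Δ·S=-10.8067
Node (1,1) S=196.9000: V=(p*·69.8400+(1−p*)·4.8630)/1.05=57.1381; Δ=(69.8400−4.8630)/(216.5900−151.6130)=1.0000; B=V−Δ·S=-139.7619
Node (0,0) S=179.0000: V=(p*·57.1381+(1−p*)·3.9297)/1.05=46.7393; Δ=(57.1381−3.9297)/(196.9000−137.8300)=0.9008; B=V−Δ·S=-114.4983
Check: Δ(0,0)·S0 + B(0,0) = 46.7393 = V0.

(0,0): Delta=0.9008 Bond=-114.4983
(1,0): Delta=0.1069 Bond=-10.8067
(1,1): Delta=1.0000 Bond=-139.7619
V0=46.7393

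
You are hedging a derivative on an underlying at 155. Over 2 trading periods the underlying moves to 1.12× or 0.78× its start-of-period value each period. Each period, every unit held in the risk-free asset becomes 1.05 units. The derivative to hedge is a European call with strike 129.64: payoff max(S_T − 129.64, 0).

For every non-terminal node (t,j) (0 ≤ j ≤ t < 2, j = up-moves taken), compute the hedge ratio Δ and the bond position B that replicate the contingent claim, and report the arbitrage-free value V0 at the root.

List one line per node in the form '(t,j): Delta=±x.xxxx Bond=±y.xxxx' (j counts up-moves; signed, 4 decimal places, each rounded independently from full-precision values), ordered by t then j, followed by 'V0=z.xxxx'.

(0,0): Delta=0.8685 Bond=-95.8492
(1,0): Delta=0.1403 Bond=-12.6024
(1,1): Delta=1.0000 Bond=-123.4667
V0=38.7713

Under the risk-neutral measure, an up-move has probability p* = (R−d)/(u−d) = 0.7941 and values discount at R = 1.05.
Payoff layer (t=2): V(2,0)=0.0000, V(2,1)=5.7680, V(2,2)=64.7920
(1,0): S=120.9000. Δ = (V_up−V_dn)/(S_up−S_dn) = (5.7680−0.0000)/(135.4080−94.3020) = 0.1403. V = [p*·5.7680 + (1−p*)·0.0000]/1.05 = 4.3624. B = V − Δ·S = -12.6024.
(1,1): S=173.6000. Δ = (V_up−V_dn)/(S_up−S_dn) = (64.7920−5.7680)/(194.4320−135.4080) = 1.0000. V = [p*·64.7920 + (1−p*)·5.7680]/1.05 = 50.1333. B = V − Δ·S = -123.4667.
(0,0): S=155.0000. Δ = (V_up−V_dn)/(S_up−S_dn) = (50.1333−4.3624)/(173.6000−120.9000) = 0.8685. V = [p*·50.1333 + (1−p*)·4.3624]/1.05 = 38.7713. B = V − Δ·S = -95.8492.
Self-financing check: at every node Δ·S+B equals the discounted successor values.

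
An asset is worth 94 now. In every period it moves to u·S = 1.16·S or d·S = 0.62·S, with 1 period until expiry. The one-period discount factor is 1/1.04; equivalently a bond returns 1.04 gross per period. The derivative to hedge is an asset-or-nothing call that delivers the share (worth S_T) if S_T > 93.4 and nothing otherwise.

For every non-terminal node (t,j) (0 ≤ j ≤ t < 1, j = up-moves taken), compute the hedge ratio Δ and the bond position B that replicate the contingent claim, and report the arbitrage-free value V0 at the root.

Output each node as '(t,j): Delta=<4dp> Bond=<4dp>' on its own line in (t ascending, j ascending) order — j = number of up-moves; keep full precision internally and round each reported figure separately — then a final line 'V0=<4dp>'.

The replicating-portfolio and risk-neutral prices coincide; use p* = (1.04−0.62)/(1.16−0.62) = 0.7778 for the latter.
Terminal payoffs: V(1,0)=0.0000, V(1,1)=109.0400
(0,0): S=94.0000. Δ = (V_up−V_dn)/(S_up−S_dn) = (109.0400−0.0000)/(109.0400−58.2800) = 2.1481. V = [p*·109.0400 + (1−p*)·0.0000]/1.04 = 81.5470. B = V − Δ·S = -120.3789.
Each (Δ,B) replicates both successor values, so the strategy is self-financing and V0 is arbitrage-free.

(0,0): Delta=2.1481 Bond=-120.3789
V0=81.5470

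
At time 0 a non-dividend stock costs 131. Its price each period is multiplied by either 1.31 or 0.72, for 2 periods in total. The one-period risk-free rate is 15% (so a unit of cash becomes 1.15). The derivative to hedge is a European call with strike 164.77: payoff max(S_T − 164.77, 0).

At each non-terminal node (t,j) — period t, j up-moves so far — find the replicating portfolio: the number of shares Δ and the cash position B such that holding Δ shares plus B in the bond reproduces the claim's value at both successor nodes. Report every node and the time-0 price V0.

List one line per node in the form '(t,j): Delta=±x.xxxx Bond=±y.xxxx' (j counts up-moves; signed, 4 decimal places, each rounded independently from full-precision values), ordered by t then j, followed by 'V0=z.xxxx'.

(0,0): Delta=0.4923 Bond=-40.3771
(1,0): Delta=0.0000 Bond=0.0000
(1,1): Delta=0.5930 Bond=-63.7114
V0=24.1141

Risk-neutral probability p* = (R−d)/(u−d) = (1.15−0.72)/(1.31−0.72) = 0.7288.
At expiry t=2: V(2,0)=0.0000, V(2,1)=0.0000, V(2,2)=60.0391
  t=1,j=0: stock 94.3200 → up 123.5592 (V=0.0000), down 67.9104 (V=0.0000). Price 0.0000; hedge Δ=0.0000, bond B=0.0000.
  t=1,j=1: stock 171.6100 → up 224.8091 (V=60.0391), down 123.5592 (V=0.0000). Price 38.0498; hedge Δ=0.5930, bond B=-63.7114.
  t=0,j=0: stock 131.0000 → up 171.6100 (V=38.0498), down 94.3200 (V=0.0000). Price 24.1141; hedge Δ=0.4923, bond B=-40.3771.
Each (Δ,B) replicates both successor values, so the strategy is self-financing and V0 is arbitrage-free.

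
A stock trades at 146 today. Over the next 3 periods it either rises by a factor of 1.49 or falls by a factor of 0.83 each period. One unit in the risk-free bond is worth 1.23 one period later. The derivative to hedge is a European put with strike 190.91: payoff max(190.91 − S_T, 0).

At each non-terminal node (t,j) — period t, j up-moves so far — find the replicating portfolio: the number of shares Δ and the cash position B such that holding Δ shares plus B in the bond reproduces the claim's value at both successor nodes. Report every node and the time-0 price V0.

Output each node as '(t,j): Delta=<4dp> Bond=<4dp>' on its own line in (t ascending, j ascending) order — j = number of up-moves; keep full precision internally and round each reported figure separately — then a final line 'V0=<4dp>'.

The replicating-portfolio and risk-neutral prices coincide; use p* = (1.23−0.83)/(1.49−0.83) = 0.6061 for the latter.
Terminal values V(3,·): V(3,0)=107.4291, V(3,1)=41.0467, V(3,2)=0.0000, V(3,3)=0.0000
Node (2,0) S=100.5794: V=(p*·41.0467+(1−p*)·107.4291)/1.23=54.6320; Δ=(41.0467−107.4291)/(149.8633−83.4809)=-1.0000; B=V−Δ·S=155.2114
Node (2,1) S=180.5582: V=(p*·0.0000+(1−p*)·41.0467)/1.23=13.1463; Δ=(0.0000−41.0467)/(269.0317−149.8633)=-0.3444; B=V−Δ·S=75.3382
Node (2,2) S=324.1346: V=(p*·0.0000+(1−p*)·0.0000)/1.23=0.0000; Δ=(0.0000−0.0000)/(482.9606−269.0317)=0.0000; B=V−Δ·S=0.0000
Node (1,0) S=121.1800: V=(p*·13.1463+(1−p*)·54.6320)/1.23=23.9749; Δ=(13.1463−54.6320)/(180.5582−100.5794)=-0.5187; B=V−Δ·S=86.8320
Node (1,1) S=217.5400: V=(p*·0.0000+(1−p*)·13.1463)/1.23=4.2104; Δ=(0.0000−13.1463)/(324.1346−180.5582)=-0.0916; B=V−Δ·S=24.1290
Node (0,0) S=146.0000: V=(p*·4.2104+(1−p*)·23.9749)/1.23=9.7532; Δ=(4.2104−23.9749)/(217.5400−121.1800)=-0.2051; B=V−Δ·S=39.6994
Self-financing check: at every node Δ·S+B equals the discounted successor values.

(0,0): Delta=-0.2051 Bond=39.6994
(1,0): Delta=-0.5187 Bond=86.8320
(1,1): Delta=-0.0916 Bond=24.1290
(2,0): Delta=-1.0000 Bond=155.2114
(2,1): Delta=-0.3444 Bond=75.3382
(2,2): Delta=0.0000 Bond=0.0000
V0=9.7532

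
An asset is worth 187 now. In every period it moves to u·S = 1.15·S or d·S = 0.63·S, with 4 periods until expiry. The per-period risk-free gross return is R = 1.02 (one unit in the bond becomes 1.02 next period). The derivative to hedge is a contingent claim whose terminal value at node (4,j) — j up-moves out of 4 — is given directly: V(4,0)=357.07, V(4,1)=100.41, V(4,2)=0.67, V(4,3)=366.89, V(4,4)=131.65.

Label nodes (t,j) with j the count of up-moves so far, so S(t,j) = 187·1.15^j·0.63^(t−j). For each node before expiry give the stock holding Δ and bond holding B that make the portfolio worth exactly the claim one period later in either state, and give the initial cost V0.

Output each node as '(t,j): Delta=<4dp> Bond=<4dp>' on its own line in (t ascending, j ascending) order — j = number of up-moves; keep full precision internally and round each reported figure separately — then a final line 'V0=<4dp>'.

The replicating-portfolio and risk-neutral prices coincide; use p* = (1.02−0.63)/(1.15−0.63) = 0.7500 for the latter.
At expiry t=4: V(4,0)=357.0700, V(4,1)=100.4100, V(4,2)=0.6700, V(4,3)=366.8900, V(4,4)=131.6500
(3,0): S=46.7588. Δ = (V_up−V_dn)/(S_up−S_dn) = (100.4100−357.0700)/(53.7726−29.4580) = -10.5558. V = [p*·100.4100 + (1−p*)·357.0700]/1.02 = 161.3480. B = V − Δ·S = 654.9250.
(3,1): S=85.3533. Δ = (V_up−V_dn)/(S_up−S_dn) = (0.6700−100.4100)/(98.1563−53.7726) = -2.2472. V = [p*·0.6700 + (1−p*)·100.4100]/1.02 = 25.1029. B = V − Δ·S = 216.9106.
(3,2): S=155.8037. Δ = (V_up−V_dn)/(S_up−S_dn) = (366.8900−0.6700)/(179.1743−98.1563) = 4.5202. V = [p*·366.8900 + (1−p*)·0.6700]/1.02 = 269.9363. B = V − Δ·S = -434.3330.
(3,3): S=284.4036. Δ = (V_up−V_dn)/(S_up−S_dn) = (131.6500−366.8900)/(327.0642−179.1743) = -1.5906. V = [p*·131.6500 + (1−p*)·366.8900]/1.02 = 186.7255. B = V − Δ·S = 639.1101.
(2,0): S=74.2203. Δ = (V_up−V_dn)/(S_up−S_dn) = (25.1029−161.3480)/(85.3533−46.7588) = -3.5302. V = [p*·25.1029 + (1−p*)·161.3480]/1.02 = 58.0041. B = V − Δ·S = 320.0139.
(2,1): S=135.4815. Δ = (V_up−V_dn)/(S_up−S_dn) = (269.9363−25.1029)/(155.8037−85.3533) = 3.4753. V = [p*·269.9363 + (1−p*)·25.1029]/1.02 = 204.6352. B = V − Δ·S = -266.1981.
(2,2): S=247.3075. Δ = (V_up−V_dn)/(S_up−S_dn) = (186.7255−269.9363)/(284.4036−155.8037) = -0.6471. V = [p*·186.7255 + (1−p*)·269.9363]/1.02 = 203.4590. B = V − Δ·S = 363.4797.
(1,0): S=117.8100. Δ = (V_up−V_dn)/(S_up−S_dn) = (204.6352−58.0041)/(135.4815−74.2203) = 2.3935. V = [p*·204.6352 + (1−p*)·58.0041]/1.02 = 164.6838. B = V − Δ·S = -117.2991.
(1,1): S=215.0500. Δ = (V_up−V_dn)/(S_up−S_dn) = (203.4590−204.6352)/(247.3075−135.4815) = -0.0105. V = [p*·203.4590 + (1−p*)·204.6352]/1.02 = 199.7579. B = V − Δ·S = 202.0199.
(0,0): S=187.0000. Δ = (V_up−V_dn)/(S_up−S_dn) = (199.7579−164.6838)/(215.0500−117.8100) = 0.3607. V = [p*·199.7579 + (1−p*)·164.6838]/1.02 = 187.2445. B = V − Δ·S = 119.7943.
Root portfolio cost Δ·187+B reproduces V0=187.2445.

(0,0): Delta=0.3607 Bond=119.7943
(1,0): Delta=2.3935 Bond=-117.2991
(1,1): Delta=-0.0105 Bond=202.0199
(2,0): Delta=-3.5302 Bond=320.0139
(2,1): Delta=3.4753 Bond=-266.1981
(2,2): Delta=-0.6471 Bond=363.4797
(3,0): Delta=-10.5558 Bond=654.9250
(3,1): Delta=-2.2472 Bond=216.9106
(3,2): Delta=4.5202 Bond=-434.3330
(3,3): Delta=-1.5906 Bond=639.1101
V0=187.2445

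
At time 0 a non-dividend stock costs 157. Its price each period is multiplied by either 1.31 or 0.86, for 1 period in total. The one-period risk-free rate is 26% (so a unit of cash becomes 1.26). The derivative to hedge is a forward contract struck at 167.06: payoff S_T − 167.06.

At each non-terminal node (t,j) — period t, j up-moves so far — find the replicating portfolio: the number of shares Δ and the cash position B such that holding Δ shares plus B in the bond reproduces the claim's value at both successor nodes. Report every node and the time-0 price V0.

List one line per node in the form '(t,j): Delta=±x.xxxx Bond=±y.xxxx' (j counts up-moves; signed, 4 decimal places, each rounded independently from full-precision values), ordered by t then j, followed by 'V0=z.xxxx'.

(0,0): Delta=1.0000 Bond=-132.5873
V0=24.4127

Since d<R<u, set p* = (R−d)/(u−d) = 0.8889; price each node as the discounted p*-expectation of its children.
Terminal values V(1,·): V(1,0)=-32.0400, V(1,1)=38.6100
Node (0,0) S=157.0000: V=(p*·38.6100+(1−p*)·-32.0400)/1.26=24.4127; Δ=(38.6100−-32.0400)/(205.6700−135.0200)=1.0000; B=V−Δ·S=-132.5873
The time-0 hedge costs 24.4127, which is the no-arbitrage price.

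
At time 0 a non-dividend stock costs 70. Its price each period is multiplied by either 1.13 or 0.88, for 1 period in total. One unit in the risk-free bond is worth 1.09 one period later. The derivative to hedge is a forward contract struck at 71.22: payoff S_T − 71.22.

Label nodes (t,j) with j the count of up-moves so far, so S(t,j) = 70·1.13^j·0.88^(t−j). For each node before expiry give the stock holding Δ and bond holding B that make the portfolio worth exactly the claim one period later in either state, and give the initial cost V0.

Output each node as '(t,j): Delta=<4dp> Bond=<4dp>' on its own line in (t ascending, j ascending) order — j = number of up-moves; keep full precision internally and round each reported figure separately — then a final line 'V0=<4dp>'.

(0,0): Delta=1.0000 Bond=-65.3394
V0=4.6606

Under the risk-neutral measure, an up-move has probability p* = (R−d)/(u−d) = 0.8400 and values discount at R = 1.09.
Terminal payoffs: V(1,0)=-9.6200, V(1,1)=7.8800
Node (0,0) S=70.0000: V=(p*·7.8800+(1−p*)·-9.6200)/1.09=4.6606; Δ=(7.8800−-9.6200)/(79.1000−61.6000)=1.0000; B=V−Δ·S=-65.3394
Root portfolio cost Δ·70+B reproduces V0=4.6606.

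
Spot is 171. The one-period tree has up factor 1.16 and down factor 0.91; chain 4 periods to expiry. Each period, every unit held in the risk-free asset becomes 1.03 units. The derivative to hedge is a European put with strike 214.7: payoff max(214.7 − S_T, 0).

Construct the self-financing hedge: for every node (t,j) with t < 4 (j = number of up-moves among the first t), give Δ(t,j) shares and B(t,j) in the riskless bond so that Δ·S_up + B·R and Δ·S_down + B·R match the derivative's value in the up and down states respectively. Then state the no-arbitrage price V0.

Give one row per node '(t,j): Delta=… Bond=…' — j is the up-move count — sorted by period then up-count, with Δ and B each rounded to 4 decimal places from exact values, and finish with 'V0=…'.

Since d<R<u, set p* = (R−d)/(u−d) = 0.4800; price each node as the discounted p*-expectation of its children.
Terminal values V(4,·): V(4,0)=97.4368, V(4,1)=65.2217, V(4,2)=24.1562, V(4,3)=0.0000, V(4,4)=0.0000
  t=3,j=0: stock 128.8606 → up 149.4783 (V=65.2217), down 117.2632 (V=97.4368). Price 79.5860; hedge Δ=-1.0000, bond B=208.4466.
  t=3,j=1: stock 164.2619 → up 190.5438 (V=24.1562), down 149.4783 (V=65.2217). Price 44.1847; hedge Δ=-1.0000, bond B=208.4466.
  t=3,j=2: stock 209.3888 → up 242.8910 (V=0.0000), down 190.5438 (V=24.1562). Price 12.1954; hedge Δ=-0.4615, bond B=108.8201.
  t=3,j=3: stock 266.9132 → up 309.6193 (V=0.0000), down 242.8910 (V=0.0000). Price 0.0000; hedge Δ=0.0000, bond B=0.0000.
  t=2,j=0: stock 141.6051 → up 164.2619 (V=44.1847), down 128.8606 (V=79.5860). Price 60.7702; hedge Δ=-1.0000, bond B=202.3753.
  t=2,j=1: stock 180.5076 → up 209.3888 (V=12.1954), down 164.2619 (V=44.1847). Price 27.9901; hedge Δ=-0.7089, bond B=155.9474.
  t=2,j=2: stock 230.0976 → up 266.9132 (V=0.0000), down 209.3888 (V=12.1954). Price 6.1569; hedge Δ=-0.2120, bond B=54.9383.
  t=1,j=0: stock 155.6100 → up 180.5076 (V=27.9901), down 141.6051 (V=60.7702). Price 43.7241; hedge Δ=-0.8426, bond B=174.8446.
  t=1,j=1: stock 198.3600 → up 230.0976 (V=6.1569), down 180.5076 (V=27.9901). Price 17.0001; hedge Δ=-0.4403, bond B=104.3331.
  t=0,j=0: stock 171.0000 → up 198.3600 (V=17.0001), down 155.6100 (V=43.7241). Price 29.9967; hedge Δ=-0.6251, bond B=136.8923.
Check: Δ(0,0)·S0 + B(0,0) = 29.9967 = V0.

(0,0): Delta=-0.6251 Bond=136.8923
(1,0): Delta=-0.8426 Bond=174.8446
(1,1): Delta=-0.4403 Bond=104.3331
(2,0): Delta=-1.0000 Bond=202.3753
(2,1): Delta=-0.7089 Bond=155.9474
(2,2): Delta=-0.2120 Bond=54.9383
(3,0): Delta=-1.0000 Bond=208.4466
(3,1): Delta=-1.0000 Bond=208.4466
(3,2): Delta=-0.4615 Bond=108.8201
(3,3): Delta=0.0000 Bond=0.0000
V0=29.9967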